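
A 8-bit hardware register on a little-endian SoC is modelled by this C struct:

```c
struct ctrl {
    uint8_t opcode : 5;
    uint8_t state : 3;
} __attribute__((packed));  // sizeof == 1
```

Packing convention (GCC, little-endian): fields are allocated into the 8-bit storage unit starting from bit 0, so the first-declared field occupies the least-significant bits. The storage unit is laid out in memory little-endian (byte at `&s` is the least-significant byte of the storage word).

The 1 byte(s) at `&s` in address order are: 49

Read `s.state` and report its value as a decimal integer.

[0]=0x49 (little-endian) → word 0x49
opcode [0+:5] = (word>>0) & 0x1f = 9
state [5+:3] = (word>>5) & 0x7 = 2  ←

2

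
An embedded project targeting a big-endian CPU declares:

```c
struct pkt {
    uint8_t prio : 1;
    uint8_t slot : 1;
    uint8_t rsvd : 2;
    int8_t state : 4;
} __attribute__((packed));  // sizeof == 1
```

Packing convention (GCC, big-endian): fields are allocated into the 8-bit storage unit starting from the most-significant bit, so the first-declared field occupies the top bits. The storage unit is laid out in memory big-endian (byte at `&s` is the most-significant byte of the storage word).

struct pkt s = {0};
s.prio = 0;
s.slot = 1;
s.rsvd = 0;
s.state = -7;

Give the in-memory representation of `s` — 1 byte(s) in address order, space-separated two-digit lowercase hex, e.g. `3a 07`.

prio:1 = 0 → 0x0 << 7 → word 0x00
slot:1 = 1 → 0x1 << 6 → word 0x40
rsvd:2 = 0 → 0x0 << 4 → word 0x40
state:4 = -7 → 0x9 << 0 → word 0x49
word = 0x49 → big-endian bytes:
  [0]=0x49

49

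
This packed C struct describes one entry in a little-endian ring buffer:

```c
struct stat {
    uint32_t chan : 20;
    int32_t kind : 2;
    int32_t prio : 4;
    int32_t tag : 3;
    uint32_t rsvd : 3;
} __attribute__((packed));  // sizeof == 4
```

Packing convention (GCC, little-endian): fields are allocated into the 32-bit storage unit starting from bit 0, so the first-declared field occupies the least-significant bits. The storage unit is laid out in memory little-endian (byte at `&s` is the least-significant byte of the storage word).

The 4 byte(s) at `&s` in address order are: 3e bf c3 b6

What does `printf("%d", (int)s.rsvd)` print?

5

[0]=0x3e [1]=0xbf [2]=0xc3 [3]=0xb6 (little-endian) → word 0xb6c3bf3e
chan [0+:20] = (word>>0) & 0xfffff = 245566
kind [20+:2] = (word>>20) & 0x3 = 0
prio [22+:4] = (word>>22) & 0xf = 11
tag [26+:3] = (word>>26) & 0x7 = 5
rsvd [29+:3] = (word>>29) & 0x7 = 5  ←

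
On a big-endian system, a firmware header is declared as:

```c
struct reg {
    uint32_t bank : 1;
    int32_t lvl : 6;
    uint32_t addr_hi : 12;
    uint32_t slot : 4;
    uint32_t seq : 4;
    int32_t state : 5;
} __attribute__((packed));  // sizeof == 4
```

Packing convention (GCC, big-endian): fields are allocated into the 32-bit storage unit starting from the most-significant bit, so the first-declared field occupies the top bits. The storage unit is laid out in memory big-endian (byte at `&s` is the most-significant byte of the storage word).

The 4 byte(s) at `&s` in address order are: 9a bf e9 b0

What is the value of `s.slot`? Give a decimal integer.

4

[0]=0x9a [1]=0xbf [2]=0xe9 [3]=0xb0 (big-endian) → word 0x9abfe9b0
bank [31+:1] = (word>>31) & 0x1 = 1
lvl [25+:6] = (word>>25) & 0x3f = 13
addr_hi [13+:12] = (word>>13) & 0xfff = 1535
slot [9+:4] = (word>>9) & 0xf = 4  ←
seq [5+:4] = (word>>5) & 0xf = 13
state [0+:5] = (word>>0) & 0x1f = 16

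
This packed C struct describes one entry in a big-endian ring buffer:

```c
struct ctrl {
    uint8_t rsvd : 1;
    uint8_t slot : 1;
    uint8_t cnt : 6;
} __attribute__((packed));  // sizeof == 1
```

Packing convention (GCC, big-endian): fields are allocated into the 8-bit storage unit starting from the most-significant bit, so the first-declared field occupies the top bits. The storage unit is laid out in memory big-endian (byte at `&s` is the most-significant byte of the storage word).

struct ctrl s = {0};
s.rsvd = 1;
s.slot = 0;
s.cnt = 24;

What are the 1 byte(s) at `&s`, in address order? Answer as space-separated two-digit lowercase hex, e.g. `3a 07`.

98

[7+:1] rsvd=1 & 0x1 = 0x1; word=0x80
[6+:1] slot=0 & 0x1 = 0x0; word=0x80
[0+:6] cnt=24 & 0x3f = 0x18; word=0x98
word = 0x98 → big-endian bytes:
  [0]=0x98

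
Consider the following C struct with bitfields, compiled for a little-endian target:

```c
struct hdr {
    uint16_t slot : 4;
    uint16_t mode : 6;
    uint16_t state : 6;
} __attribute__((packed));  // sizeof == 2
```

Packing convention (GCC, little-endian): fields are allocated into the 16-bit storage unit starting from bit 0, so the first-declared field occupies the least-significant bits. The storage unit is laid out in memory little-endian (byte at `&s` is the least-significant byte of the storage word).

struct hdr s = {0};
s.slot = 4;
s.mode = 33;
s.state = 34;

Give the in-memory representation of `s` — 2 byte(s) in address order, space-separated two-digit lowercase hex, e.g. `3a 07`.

slot:4 = 4 → 0x4 << 0 → word 0x0004
mode:6 = 33 → 0x21 << 4 → word 0x0214
state:6 = 34 → 0x22 << 10 → word 0x8a14
word = 0x8a14 → little-endian bytes:
  [0]=0x14  [1]=0x8a

14 8a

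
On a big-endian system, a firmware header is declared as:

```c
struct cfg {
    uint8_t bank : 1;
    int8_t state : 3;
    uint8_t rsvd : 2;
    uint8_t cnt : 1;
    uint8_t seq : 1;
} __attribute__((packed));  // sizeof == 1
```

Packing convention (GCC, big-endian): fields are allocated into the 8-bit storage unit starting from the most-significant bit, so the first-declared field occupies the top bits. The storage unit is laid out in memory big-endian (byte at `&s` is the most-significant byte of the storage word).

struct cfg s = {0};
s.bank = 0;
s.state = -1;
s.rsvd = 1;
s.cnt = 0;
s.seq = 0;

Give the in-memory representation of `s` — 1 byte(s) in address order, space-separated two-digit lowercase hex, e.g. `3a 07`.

74

bank:1 = 0 → 0x0 << 7 → word 0x00
state:3 = -1 → 0x7 << 4 → word 0x70
rsvd:2 = 1 → 0x1 << 2 → word 0x74
cnt:1 = 0 → 0x0 << 1 → word 0x74
seq:1 = 0 → 0x0 << 0 → word 0x74
word = 0x74 → big-endian bytes:
  [0]=0x74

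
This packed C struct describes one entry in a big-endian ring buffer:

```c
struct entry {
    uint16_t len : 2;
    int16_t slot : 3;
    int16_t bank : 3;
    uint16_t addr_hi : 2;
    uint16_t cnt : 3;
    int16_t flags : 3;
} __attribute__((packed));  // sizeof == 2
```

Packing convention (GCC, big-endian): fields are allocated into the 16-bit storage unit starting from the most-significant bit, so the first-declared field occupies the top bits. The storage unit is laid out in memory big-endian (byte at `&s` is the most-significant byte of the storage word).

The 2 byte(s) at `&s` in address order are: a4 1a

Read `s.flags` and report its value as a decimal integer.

2

[0]=0xa4 [1]=0x1a (big-endian) → word 0xa41a
len [14+:2] = (word>>14) & 0x3 = 2
slot [11+:3] = (word>>11) & 0x7 = 4
bank [8+:3] = (word>>8) & 0x7 = 4
addr_hi [6+:2] = (word>>6) & 0x3 = 0
cnt [3+:3] = (word>>3) & 0x7 = 3
flags [0+:3] = (word>>0) & 0x7 = 2  ←
flags signed 3b, MSB=0: value = 2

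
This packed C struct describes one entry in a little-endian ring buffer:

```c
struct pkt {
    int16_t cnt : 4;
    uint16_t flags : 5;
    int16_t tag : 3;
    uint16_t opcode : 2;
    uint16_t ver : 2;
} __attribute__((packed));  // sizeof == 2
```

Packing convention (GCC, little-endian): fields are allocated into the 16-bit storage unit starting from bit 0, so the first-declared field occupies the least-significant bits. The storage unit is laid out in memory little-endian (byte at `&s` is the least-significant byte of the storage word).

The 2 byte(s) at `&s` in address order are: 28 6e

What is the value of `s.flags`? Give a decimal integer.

2

[0]=0x28 [1]=0x6e (little-endian) → word 0x6e28
cnt [0+:4] = (word>>0) & 0xf = 8
flags [4+:5] = (word>>4) & 0x1f = 2  ←
tag [9+:3] = (word>>9) & 0x7 = 7
opcode [12+:2] = (word>>12) & 0x3 = 2
ver [14+:2] = (word>>14) & 0x3 = 1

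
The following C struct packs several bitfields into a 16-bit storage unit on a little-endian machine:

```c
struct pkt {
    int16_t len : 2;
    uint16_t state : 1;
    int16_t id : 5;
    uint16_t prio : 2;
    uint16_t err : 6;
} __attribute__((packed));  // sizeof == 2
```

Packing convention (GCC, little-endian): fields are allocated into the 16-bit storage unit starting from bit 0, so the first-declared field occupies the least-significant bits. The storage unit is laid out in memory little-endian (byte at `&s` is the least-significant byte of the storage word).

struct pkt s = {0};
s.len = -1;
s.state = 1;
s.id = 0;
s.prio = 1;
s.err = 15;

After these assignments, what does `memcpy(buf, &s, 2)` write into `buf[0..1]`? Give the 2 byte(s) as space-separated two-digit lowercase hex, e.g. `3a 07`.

len:2 = -1 → 0x3 << 0 → word 0x0003
state:1 = 1 → 0x1 << 2 → word 0x0007
id:5 = 0 → 0x0 << 3 → word 0x0007
prio:2 = 1 → 0x1 << 8 → word 0x0107
err:6 = 15 → 0xf << 10 → word 0x3d07
word = 0x3d07 → little-endian bytes:
  [0]=0x07  [1]=0x3d

07 3d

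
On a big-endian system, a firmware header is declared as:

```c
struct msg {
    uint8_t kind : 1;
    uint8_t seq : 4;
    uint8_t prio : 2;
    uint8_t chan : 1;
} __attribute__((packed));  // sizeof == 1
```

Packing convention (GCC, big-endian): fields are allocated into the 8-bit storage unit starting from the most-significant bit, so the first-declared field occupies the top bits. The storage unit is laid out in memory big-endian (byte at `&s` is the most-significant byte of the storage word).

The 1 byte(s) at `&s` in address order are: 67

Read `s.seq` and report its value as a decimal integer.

[0]=0x67 (big-endian) → word 0x67
kind:1 @ bit 7 → (0x67>>7)&0x1 = 0x0
seq:4 @ bit 3 → (0x67>>3)&0xf = 0xc  ←
prio:2 @ bit 1 → (0x67>>1)&0x3 = 0x3
chan:1 @ bit 0 → (0x67>>0)&0x1 = 0x1

12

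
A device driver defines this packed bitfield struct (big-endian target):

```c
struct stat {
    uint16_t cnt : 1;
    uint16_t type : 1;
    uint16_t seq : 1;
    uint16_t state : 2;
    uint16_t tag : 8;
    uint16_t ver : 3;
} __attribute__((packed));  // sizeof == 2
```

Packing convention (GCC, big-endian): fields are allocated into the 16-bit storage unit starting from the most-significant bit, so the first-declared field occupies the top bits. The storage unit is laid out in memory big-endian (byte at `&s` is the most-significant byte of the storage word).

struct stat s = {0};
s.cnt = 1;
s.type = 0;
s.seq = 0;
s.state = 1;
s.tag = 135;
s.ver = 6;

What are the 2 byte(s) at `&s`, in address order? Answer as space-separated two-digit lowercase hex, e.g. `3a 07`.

[15+:1] cnt=1 & 0x1 = 0x1; word=0x8000
[14+:1] type=0 & 0x1 = 0x0; word=0x8000
[13+:1] seq=0 & 0x1 = 0x0; word=0x8000
[11+:2] state=1 & 0x3 = 0x1; word=0x8800
[3+:8] tag=135 & 0xff = 0x87; word=0x8c38
[0+:3] ver=6 & 0x7 = 0x6; word=0x8c3e
word = 0x8c3e → big-endian bytes:
  [0]=0x8c  [1]=0x3e

8c 3e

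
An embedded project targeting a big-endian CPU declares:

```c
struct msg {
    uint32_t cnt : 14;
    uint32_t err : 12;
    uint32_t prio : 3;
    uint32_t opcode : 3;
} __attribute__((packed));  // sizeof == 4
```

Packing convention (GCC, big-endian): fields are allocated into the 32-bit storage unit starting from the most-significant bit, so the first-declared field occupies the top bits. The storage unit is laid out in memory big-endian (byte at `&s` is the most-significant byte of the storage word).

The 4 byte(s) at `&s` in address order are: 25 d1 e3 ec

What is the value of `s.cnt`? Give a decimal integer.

[0]=0x25 [1]=0xd1 [2]=0xe3 [3]=0xec (big-endian) → word 0x25d1e3ec
cnt [18+:14] = (word>>18) & 0x3fff = 2420  ←
err [6+:12] = (word>>6) & 0xfff = 1935
prio [3+:3] = (word>>3) & 0x7 = 5
opcode [0+:3] = (word>>0) & 0x7 = 4

2420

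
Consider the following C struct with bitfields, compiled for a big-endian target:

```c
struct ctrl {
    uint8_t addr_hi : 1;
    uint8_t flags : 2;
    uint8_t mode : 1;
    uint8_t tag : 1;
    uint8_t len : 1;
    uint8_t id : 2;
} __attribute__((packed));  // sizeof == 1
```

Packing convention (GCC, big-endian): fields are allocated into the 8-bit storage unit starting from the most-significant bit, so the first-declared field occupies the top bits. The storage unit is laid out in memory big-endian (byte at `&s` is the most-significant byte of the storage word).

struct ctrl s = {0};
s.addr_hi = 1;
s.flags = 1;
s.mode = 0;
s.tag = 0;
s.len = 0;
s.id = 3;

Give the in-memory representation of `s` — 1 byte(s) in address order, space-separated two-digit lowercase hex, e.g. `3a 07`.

a3

addr_hi:1 = 1 → 0x1 << 7 → word 0x80
flags:2 = 1 → 0x1 << 5 → word 0xa0
mode:1 = 0 → 0x0 << 4 → word 0xa0
tag:1 = 0 → 0x0 << 3 → word 0xa0
len:1 = 0 → 0x0 << 2 → word 0xa0
id:2 = 3 → 0x3 << 0 → word 0xa3
word = 0xa3 → big-endian bytes:
  [0]=0xa3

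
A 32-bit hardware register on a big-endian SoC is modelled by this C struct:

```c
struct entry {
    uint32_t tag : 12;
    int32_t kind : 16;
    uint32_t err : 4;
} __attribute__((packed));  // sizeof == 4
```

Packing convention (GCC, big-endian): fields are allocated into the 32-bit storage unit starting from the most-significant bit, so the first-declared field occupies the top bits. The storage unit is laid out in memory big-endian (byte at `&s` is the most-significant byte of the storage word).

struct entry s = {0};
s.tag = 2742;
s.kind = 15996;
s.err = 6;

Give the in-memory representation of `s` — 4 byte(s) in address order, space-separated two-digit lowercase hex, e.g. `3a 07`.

ab 63 e7 c6

tag (12b) val=2742 bits=0xab6 at bit 20: 0xab600000
kind (16b) val=15996 bits=0x3e7c at bit 4: 0xab63e7c0
err (4b) val=6 bits=0x6 at bit 0: 0xab63e7c6
word = 0xab63e7c6 → big-endian bytes:
  [0]=0xab  [1]=0x63  [2]=0xe7  [3]=0xc6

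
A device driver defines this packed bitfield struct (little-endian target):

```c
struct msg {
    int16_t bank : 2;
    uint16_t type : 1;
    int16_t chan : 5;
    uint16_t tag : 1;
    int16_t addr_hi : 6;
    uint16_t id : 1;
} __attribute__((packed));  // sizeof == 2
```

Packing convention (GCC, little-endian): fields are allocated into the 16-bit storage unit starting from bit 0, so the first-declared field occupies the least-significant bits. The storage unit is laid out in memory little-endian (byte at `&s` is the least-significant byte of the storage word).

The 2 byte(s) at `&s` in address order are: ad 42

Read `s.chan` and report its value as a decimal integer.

-11

[0]=0xad [1]=0x42 (little-endian) → word 0x42ad
bank [0+:2] = (word>>0) & 0x3 = 1
type [2+:1] = (word>>2) & 0x1 = 1
chan [3+:5] = (word>>3) & 0x1f = 21  ←
tag [8+:1] = (word>>8) & 0x1 = 0
addr_hi [9+:6] = (word>>9) & 0x3f = 33
id [15+:1] = (word>>15) & 0x1 = 0
chan signed 5b, MSB=1: 21 - 32 = -11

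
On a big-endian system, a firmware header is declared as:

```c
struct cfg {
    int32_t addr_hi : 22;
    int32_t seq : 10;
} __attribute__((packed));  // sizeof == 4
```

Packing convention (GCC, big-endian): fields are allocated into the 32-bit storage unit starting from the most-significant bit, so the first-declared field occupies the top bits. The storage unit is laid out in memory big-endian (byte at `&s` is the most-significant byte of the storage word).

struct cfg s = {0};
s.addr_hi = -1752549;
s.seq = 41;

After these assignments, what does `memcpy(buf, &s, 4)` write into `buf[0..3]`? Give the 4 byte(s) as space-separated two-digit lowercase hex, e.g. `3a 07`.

95 08 6c 29

addr_hi:22 = -1752549 → 0x25421b << 10 → word 0x95086c00
seq:10 = 41 → 0x29 << 0 → word 0x95086c29
word = 0x95086c29 → big-endian bytes:
  [0]=0x95  [1]=0x08  [2]=0x6c  [3]=0x29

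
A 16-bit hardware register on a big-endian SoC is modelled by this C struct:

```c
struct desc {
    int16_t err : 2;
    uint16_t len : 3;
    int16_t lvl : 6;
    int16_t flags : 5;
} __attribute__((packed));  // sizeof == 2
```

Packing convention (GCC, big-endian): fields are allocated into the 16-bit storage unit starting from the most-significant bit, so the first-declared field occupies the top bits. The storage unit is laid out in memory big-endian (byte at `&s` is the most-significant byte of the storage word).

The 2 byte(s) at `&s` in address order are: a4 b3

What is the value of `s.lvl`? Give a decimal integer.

-27

[0]=0xa4 [1]=0xb3 (big-endian) → word 0xa4b3
err [14+:2] = (word>>14) & 0x3 = 2
len [11+:3] = (word>>11) & 0x7 = 4
lvl [5+:6] = (word>>5) & 0x3f = 37  ←
flags [0+:5] = (word>>0) & 0x1f = 19
lvl signed 6b, MSB=1: 37 - 64 = -27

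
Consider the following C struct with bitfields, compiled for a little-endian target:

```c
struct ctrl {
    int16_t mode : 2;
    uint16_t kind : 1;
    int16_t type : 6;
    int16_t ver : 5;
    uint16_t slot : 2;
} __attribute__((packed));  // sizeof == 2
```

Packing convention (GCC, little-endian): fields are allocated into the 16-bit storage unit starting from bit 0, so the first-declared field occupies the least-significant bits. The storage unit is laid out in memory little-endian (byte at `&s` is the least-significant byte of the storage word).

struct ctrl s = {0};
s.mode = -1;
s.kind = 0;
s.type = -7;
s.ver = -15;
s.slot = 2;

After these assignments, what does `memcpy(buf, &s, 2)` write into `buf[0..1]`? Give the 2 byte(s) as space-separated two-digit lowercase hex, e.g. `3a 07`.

cb a3

mode:2 = -1 → 0x3 << 0 → word 0x0003
kind:1 = 0 → 0x0 << 2 → word 0x0003
type:6 = -7 → 0x39 << 3 → word 0x01cb
ver:5 = -15 → 0x11 << 9 → word 0x23cb
slot:2 = 2 → 0x2 << 14 → word 0xa3cb
word = 0xa3cb → little-endian bytes:
  [0]=0xcb  [1]=0xa3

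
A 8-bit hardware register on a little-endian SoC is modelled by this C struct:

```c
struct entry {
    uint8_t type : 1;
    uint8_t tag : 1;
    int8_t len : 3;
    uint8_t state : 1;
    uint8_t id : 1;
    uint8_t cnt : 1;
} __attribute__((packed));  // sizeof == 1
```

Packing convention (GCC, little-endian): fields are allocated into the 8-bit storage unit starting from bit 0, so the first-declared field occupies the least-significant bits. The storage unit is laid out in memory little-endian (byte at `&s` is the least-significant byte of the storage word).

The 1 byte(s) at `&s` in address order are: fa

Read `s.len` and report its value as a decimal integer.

[0]=0xfa (little-endian) → word 0xfa
type [0+:1] = (word>>0) & 0x1 = 0
tag [1+:1] = (word>>1) & 0x1 = 1
len [2+:3] = (word>>2) & 0x7 = 6  ←
state [5+:1] = (word>>5) & 0x1 = 1
id [6+:1] = (word>>6) & 0x1 = 1
cnt [7+:1] = (word>>7) & 0x1 = 1
len signed 3b, MSB=1: 6 - 8 = -2

-2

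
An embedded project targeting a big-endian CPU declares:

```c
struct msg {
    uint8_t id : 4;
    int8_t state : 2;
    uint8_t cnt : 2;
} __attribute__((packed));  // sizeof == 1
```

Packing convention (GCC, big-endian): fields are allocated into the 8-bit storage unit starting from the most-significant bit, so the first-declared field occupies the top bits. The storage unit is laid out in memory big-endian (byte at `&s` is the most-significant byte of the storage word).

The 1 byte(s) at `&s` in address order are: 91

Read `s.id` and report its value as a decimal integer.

[0]=0x91 (big-endian) → word 0x91
id:4 @ bit 4 → (0x91>>4)&0xf = 0x9  ←
state:2 @ bit 2 → (0x91>>2)&0x3 = 0x0
cnt:2 @ bit 0 → (0x91>>0)&0x3 = 0x1

9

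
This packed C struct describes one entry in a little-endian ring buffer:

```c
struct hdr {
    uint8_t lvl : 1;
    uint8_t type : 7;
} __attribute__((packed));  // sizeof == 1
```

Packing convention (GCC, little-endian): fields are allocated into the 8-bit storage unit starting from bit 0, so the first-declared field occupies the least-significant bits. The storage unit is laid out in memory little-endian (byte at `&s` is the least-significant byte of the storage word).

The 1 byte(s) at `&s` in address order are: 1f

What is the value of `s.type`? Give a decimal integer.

[0]=0x1f (little-endian) → word 0x1f
lvl:1 @ bit 0 → (0x1f>>0)&0x1 = 0x1
type:7 @ bit 1 → (0x1f>>1)&0x7f = 0xf  ←

15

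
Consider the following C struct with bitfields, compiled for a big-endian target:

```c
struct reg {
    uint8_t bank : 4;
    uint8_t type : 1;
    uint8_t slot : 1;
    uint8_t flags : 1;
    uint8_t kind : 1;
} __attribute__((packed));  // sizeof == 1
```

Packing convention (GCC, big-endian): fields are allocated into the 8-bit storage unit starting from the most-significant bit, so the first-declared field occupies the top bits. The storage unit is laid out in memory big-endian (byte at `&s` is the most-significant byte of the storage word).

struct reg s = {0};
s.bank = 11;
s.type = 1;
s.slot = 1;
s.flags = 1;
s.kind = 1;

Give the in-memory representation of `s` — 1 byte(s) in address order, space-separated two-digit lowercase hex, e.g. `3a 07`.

bank (4b) val=11 bits=0xb at bit 4: 0xb0
type (1b) val=1 bits=0x1 at bit 3: 0xb8
slot (1b) val=1 bits=0x1 at bit 2: 0xbc
flags (1b) val=1 bits=0x1 at bit 1: 0xbe
kind (1b) val=1 bits=0x1 at bit 0: 0xbf
word = 0xbf → big-endian bytes:
  [0]=0xbf

bf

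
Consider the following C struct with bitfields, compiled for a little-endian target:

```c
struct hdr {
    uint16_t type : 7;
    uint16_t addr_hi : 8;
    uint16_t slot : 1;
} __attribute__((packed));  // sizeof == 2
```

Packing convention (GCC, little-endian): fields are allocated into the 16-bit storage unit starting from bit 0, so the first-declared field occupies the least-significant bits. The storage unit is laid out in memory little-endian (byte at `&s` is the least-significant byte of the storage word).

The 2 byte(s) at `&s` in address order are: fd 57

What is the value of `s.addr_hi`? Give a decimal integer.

175

[0]=0xfd [1]=0x57 (little-endian) → word 0x57fd
type [0+:7] = (word>>0) & 0x7f = 125
addr_hi [7+:8] = (word>>7) & 0xff = 175  ←
slot [15+:1] = (word>>15) & 0x1 = 0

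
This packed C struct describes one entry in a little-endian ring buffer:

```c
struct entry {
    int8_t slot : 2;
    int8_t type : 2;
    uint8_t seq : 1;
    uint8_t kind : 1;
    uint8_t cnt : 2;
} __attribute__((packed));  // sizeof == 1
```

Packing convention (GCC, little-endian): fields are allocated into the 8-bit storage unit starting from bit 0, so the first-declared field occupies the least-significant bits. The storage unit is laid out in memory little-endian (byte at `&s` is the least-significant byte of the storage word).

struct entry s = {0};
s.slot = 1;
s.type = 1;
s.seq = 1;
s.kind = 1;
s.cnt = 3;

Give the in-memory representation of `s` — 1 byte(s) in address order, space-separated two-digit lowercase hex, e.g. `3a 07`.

[0+:2] slot=1 & 0x3 = 0x1; word=0x01
[2+:2] type=1 & 0x3 = 0x1; word=0x05
[4+:1] seq=1 & 0x1 = 0x1; word=0x15
[5+:1] kind=1 & 0x1 = 0x1; word=0x35
[6+:2] cnt=3 & 0x3 = 0x3; word=0xf5
word = 0xf5 → little-endian bytes:
  [0]=0xf5

f5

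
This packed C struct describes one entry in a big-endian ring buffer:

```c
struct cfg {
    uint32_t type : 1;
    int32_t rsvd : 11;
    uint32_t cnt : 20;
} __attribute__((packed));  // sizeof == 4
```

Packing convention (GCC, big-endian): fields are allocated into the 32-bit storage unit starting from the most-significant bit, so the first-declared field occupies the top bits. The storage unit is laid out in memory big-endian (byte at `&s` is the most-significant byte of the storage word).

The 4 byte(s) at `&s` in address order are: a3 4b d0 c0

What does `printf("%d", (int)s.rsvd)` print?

[0]=0xa3 [1]=0x4b [2]=0xd0 [3]=0xc0 (big-endian) → word 0xa34bd0c0
type:1 @ bit 31 → (0xa34bd0c0>>31)&0x1 = 0x1
rsvd:11 @ bit 20 → (0xa34bd0c0>>20)&0x7ff = 0x234  ←
cnt:20 @ bit 0 → (0xa34bd0c0>>0)&0xfffff = 0xbd0c0
rsvd signed 11b, MSB=0: value = 564

564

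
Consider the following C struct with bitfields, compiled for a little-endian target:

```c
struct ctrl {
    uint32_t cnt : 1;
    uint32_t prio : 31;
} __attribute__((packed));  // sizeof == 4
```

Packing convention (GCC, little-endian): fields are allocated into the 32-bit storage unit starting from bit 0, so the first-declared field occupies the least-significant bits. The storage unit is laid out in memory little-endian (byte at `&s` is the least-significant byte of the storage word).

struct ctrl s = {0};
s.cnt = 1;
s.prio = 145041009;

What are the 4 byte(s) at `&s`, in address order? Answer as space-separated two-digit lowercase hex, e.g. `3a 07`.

e3 4c 4a 11

cnt:1 = 1 → 0x1 << 0 → word 0x00000001
prio:31 = 145041009 → 0x8a52671 << 1 → word 0x114a4ce3
word = 0x114a4ce3 → little-endian bytes:
  [0]=0xe3  [1]=0x4c  [2]=0x4a  [3]=0x11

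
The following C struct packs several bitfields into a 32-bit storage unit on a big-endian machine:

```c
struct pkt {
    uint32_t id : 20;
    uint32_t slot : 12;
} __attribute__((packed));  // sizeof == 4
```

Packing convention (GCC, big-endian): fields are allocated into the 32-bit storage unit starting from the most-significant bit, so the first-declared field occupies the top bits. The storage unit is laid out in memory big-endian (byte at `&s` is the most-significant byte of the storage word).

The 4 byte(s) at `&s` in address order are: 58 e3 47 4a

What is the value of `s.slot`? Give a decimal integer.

[0]=0x58 [1]=0xe3 [2]=0x47 [3]=0x4a (big-endian) → word 0x58e3474a
id [12+:20] = (word>>12) & 0xfffff = 364084
slot [0+:12] = (word>>0) & 0xfff = 1866  ←

1866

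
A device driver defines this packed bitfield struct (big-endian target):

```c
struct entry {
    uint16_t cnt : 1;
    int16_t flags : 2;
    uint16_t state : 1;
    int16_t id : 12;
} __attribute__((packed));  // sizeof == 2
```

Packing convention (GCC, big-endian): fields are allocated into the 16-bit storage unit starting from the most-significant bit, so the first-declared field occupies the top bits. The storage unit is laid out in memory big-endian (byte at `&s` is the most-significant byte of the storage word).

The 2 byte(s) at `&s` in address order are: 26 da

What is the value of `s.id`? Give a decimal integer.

1754

[0]=0x26 [1]=0xda (big-endian) → word 0x26da
cnt [15+:1] = (word>>15) & 0x1 = 0
flags [13+:2] = (word>>13) & 0x3 = 1
state [12+:1] = (word>>12) & 0x1 = 0
id [0+:12] = (word>>0) & 0xfff = 1754  ←
id signed 12b, MSB=0: value = 1754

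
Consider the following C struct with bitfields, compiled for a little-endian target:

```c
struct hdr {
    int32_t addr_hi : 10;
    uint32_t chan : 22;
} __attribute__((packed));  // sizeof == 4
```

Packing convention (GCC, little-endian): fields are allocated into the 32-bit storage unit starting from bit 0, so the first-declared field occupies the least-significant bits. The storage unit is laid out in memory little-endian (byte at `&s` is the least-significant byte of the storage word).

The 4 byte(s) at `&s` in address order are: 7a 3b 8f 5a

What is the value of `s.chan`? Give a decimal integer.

[0]=0x7a [1]=0x3b [2]=0x8f [3]=0x5a (little-endian) → word 0x5a8f3b7a
addr_hi [0+:10] = (word>>0) & 0x3ff = 890
chan [10+:22] = (word>>10) & 0x3fffff = 1483726  ←

1483726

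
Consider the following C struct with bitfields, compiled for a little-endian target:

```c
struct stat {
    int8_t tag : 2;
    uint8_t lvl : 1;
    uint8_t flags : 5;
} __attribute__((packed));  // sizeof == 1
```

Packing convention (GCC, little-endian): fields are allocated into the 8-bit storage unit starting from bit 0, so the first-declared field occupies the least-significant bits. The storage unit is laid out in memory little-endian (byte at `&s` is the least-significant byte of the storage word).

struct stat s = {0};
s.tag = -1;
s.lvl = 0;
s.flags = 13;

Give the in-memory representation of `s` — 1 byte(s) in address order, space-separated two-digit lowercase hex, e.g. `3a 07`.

6b

tag:2 = -1 → 0x3 << 0 → word 0x03
lvl:1 = 0 → 0x0 << 2 → word 0x03
flags:5 = 13 → 0xd << 3 → word 0x6b
word = 0x6b → little-endian bytes:
  [0]=0x6b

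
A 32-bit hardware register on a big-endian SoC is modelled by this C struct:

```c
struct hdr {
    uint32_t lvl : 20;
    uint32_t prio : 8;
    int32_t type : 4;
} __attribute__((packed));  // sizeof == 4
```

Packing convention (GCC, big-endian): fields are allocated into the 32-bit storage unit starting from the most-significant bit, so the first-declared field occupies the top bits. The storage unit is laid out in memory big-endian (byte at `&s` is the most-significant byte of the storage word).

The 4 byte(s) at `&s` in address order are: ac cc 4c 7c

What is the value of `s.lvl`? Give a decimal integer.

707780

[0]=0xac [1]=0xcc [2]=0x4c [3]=0x7c (big-endian) → word 0xaccc4c7c
lvl [12+:20] = (word>>12) & 0xfffff = 707780  ←
prio [4+:8] = (word>>4) & 0xff = 199
type [0+:4] = (word>>0) & 0xf = 12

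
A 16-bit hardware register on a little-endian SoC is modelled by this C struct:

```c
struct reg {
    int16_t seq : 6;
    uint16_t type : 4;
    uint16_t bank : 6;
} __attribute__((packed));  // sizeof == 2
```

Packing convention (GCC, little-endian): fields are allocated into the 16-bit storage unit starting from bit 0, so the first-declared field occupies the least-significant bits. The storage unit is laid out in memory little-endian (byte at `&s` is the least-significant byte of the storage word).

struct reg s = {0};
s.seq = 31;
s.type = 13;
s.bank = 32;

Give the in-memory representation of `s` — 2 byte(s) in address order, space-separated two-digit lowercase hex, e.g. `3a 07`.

5f 83

seq:6 = 31 → 0x1f << 0 → word 0x001f
type:4 = 13 → 0xd << 6 → word 0x035f
bank:6 = 32 → 0x20 << 10 → word 0x835f
word = 0x835f → little-endian bytes:
  [0]=0x5f  [1]=0x83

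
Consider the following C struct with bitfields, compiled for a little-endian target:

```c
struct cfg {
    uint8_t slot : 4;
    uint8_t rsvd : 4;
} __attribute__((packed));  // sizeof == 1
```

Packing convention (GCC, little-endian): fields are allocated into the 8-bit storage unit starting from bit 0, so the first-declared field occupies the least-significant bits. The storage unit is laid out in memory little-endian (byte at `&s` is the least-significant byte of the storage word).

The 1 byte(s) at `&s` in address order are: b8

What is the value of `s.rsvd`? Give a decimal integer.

11

[0]=0xb8 (little-endian) → word 0xb8
slot:4 @ bit 0 → (0xb8>>0)&0xf = 0x8
rsvd:4 @ bit 4 → (0xb8>>4)&0xf = 0xb  ←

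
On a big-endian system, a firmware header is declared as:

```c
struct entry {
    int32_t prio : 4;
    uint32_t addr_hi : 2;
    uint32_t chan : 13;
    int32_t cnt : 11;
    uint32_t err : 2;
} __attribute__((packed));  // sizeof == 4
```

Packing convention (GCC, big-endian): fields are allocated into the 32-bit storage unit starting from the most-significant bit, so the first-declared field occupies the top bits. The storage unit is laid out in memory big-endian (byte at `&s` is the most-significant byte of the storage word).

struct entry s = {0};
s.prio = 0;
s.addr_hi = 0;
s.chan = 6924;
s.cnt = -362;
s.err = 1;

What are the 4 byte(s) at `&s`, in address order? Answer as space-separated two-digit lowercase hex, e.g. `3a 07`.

[28+:4] prio=0 & 0xf = 0x0; word=0x00000000
[26+:2] addr_hi=0 & 0x3 = 0x0; word=0x00000000
[13+:13] chan=6924 & 0x1fff = 0x1b0c; word=0x03618000
[2+:11] cnt=-362 & 0x7ff = 0x696; word=0x03619a58
[0+:2] err=1 & 0x3 = 0x1; word=0x03619a59
word = 0x03619a59 → big-endian bytes:
  [0]=0x03  [1]=0x61  [2]=0x9a  [3]=0x59

03 61 9a 59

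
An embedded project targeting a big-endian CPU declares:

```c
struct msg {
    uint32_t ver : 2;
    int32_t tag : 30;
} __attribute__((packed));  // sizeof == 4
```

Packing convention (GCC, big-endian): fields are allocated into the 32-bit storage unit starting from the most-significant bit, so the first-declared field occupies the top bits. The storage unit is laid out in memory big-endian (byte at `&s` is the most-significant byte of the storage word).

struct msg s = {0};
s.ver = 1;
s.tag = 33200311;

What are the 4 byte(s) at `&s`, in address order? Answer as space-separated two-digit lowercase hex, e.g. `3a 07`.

41 fa 98 b7

[30+:2] ver=1 & 0x3 = 0x1; word=0x40000000
[0+:30] tag=33200311 & 0x3fffffff = 0x1fa98b7; word=0x41fa98b7
word = 0x41fa98b7 → big-endian bytes:
  [0]=0x41  [1]=0xfa  [2]=0x98  [3]=0xb7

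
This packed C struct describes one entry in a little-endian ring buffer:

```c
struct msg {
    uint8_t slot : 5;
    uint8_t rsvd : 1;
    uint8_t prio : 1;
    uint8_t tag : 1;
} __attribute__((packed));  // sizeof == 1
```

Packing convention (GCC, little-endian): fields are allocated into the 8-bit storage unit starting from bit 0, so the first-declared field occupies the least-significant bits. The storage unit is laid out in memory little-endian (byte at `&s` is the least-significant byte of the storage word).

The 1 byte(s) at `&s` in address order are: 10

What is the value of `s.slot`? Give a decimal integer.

16

[0]=0x10 (little-endian) → word 0x10
slot [0+:5] = (word>>0) & 0x1f = 16  ←
rsvd [5+:1] = (word>>5) & 0x1 = 0
prio [6+:1] = (word>>6) & 0x1 = 0
tag [7+:1] = (word>>7) & 0x1 = 0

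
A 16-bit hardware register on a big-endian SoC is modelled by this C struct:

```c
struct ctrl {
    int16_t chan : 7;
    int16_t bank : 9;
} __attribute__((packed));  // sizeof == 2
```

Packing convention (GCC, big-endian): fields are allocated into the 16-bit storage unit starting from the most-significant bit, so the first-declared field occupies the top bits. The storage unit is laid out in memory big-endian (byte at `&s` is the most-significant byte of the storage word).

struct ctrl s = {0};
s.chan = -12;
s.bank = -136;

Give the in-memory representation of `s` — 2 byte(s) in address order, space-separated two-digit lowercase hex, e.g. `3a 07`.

chan (7b) val=-12 bits=0x74 at bit 9: 0xe800
bank (9b) val=-136 bits=0x178 at bit 0: 0xe978
word = 0xe978 → big-endian bytes:
  [0]=0xe9  [1]=0x78

e9 78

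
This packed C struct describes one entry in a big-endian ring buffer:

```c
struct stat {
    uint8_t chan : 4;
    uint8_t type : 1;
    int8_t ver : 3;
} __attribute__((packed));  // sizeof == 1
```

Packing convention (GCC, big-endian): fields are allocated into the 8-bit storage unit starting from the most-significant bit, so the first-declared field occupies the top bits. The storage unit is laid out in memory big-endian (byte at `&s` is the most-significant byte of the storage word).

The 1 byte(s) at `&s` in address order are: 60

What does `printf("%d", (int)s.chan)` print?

6

[0]=0x60 (big-endian) → word 0x60
chan:4 @ bit 4 → (0x60>>4)&0xf = 0x6  ←
type:1 @ bit 3 → (0x60>>3)&0x1 = 0x0
ver:3 @ bit 0 → (0x60>>0)&0x7 = 0x0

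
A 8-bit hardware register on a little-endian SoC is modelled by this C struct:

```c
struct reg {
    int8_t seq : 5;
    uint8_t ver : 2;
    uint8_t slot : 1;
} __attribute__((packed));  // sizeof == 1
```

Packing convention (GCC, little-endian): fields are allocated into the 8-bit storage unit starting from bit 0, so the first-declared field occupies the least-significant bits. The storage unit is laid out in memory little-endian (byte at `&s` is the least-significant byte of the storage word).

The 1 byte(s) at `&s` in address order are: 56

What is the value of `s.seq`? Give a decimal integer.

-10

[0]=0x56 (little-endian) → word 0x56
seq:5 @ bit 0 → (0x56>>0)&0x1f = 0x16  ←
ver:2 @ bit 5 → (0x56>>5)&0x3 = 0x2
slot:1 @ bit 7 → (0x56>>7)&0x1 = 0x0
seq signed 5b, MSB=1: 22 - 32 = -10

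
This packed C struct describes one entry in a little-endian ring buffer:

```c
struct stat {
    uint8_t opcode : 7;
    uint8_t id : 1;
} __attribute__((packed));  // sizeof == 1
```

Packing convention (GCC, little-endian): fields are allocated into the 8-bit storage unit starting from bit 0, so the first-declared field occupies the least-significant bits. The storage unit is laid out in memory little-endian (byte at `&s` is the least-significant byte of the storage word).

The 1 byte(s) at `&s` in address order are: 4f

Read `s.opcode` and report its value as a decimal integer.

79

[0]=0x4f (little-endian) → word 0x4f
opcode:7 @ bit 0 → (0x4f>>0)&0x7f = 0x4f  ←
id:1 @ bit 7 → (0x4f>>7)&0x1 = 0x0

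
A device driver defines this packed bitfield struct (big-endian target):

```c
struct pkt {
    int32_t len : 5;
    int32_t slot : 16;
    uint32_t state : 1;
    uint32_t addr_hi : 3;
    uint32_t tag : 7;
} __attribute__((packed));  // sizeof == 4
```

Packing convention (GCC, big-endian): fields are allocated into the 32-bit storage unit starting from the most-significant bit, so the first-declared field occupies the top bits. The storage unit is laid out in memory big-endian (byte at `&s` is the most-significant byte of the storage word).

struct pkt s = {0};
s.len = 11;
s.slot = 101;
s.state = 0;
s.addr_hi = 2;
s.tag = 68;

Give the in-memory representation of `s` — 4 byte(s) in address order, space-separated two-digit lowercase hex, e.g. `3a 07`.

58 03 29 44

len (5b) val=11 bits=0xb at bit 27: 0x58000000
slot (16b) val=101 bits=0x65 at bit 11: 0x58032800
state (1b) val=0 bits=0x0 at bit 10: 0x58032800
addr_hi (3b) val=2 bits=0x2 at bit 7: 0x58032900
tag (7b) val=68 bits=0x44 at bit 0: 0x58032944
word = 0x58032944 → big-endian bytes:
  [0]=0x58  [1]=0x03  [2]=0x29  [3]=0x44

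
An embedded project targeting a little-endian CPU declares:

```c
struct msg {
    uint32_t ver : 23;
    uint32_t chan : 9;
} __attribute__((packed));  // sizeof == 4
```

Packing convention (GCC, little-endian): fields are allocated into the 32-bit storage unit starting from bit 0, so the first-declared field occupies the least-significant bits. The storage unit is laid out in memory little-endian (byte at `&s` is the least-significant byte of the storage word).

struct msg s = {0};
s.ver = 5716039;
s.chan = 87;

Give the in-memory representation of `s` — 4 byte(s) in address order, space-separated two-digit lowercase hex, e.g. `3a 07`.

47 38 d7 2b

ver:23 = 5716039 → 0x573847 << 0 → word 0x00573847
chan:9 = 87 → 0x57 << 23 → word 0x2bd73847
word = 0x2bd73847 → little-endian bytes:
  [0]=0x47  [1]=0x38  [2]=0xd7  [3]=0x2b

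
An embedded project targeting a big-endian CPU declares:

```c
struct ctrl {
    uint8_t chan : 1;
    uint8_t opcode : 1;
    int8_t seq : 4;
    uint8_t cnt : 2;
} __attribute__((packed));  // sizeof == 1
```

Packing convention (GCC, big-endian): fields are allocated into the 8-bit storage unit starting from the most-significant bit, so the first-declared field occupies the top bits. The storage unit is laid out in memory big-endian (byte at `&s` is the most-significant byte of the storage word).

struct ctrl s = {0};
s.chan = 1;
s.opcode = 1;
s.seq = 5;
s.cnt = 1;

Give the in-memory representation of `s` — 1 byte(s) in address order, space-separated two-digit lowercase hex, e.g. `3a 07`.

chan:1 = 1 → 0x1 << 7 → word 0x80
opcode:1 = 1 → 0x1 << 6 → word 0xc0
seq:4 = 5 → 0x5 << 2 → word 0xd4
cnt:2 = 1 → 0x1 << 0 → word 0xd5
word = 0xd5 → big-endian bytes:
  [0]=0xd5

d5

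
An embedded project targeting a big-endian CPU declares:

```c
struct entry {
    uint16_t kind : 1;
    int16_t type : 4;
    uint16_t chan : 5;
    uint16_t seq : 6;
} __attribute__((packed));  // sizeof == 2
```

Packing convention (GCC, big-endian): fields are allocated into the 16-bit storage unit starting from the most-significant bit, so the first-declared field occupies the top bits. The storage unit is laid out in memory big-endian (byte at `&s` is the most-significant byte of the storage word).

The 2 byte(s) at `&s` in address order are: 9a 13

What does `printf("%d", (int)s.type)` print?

[0]=0x9a [1]=0x13 (big-endian) → word 0x9a13
kind:1 @ bit 15 → (0x9a13>>15)&0x1 = 0x1
type:4 @ bit 11 → (0x9a13>>11)&0xf = 0x3  ←
chan:5 @ bit 6 → (0x9a13>>6)&0x1f = 0x8
seq:6 @ bit 0 → (0x9a13>>0)&0x3f = 0x13
type signed 4b, MSB=0: value = 3

3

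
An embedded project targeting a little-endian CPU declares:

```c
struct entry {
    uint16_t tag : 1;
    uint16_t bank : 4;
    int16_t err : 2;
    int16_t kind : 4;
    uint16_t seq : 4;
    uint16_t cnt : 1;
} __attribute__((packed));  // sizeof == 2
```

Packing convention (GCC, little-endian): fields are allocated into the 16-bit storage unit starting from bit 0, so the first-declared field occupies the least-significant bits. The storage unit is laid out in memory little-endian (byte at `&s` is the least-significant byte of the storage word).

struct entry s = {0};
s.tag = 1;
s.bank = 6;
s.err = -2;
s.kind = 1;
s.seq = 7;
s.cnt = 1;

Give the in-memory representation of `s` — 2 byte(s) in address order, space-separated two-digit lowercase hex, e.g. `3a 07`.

tag:1 = 1 → 0x1 << 0 → word 0x0001
bank:4 = 6 → 0x6 << 1 → word 0x000d
err:2 = -2 → 0x2 << 5 → word 0x004d
kind:4 = 1 → 0x1 << 7 → word 0x00cd
seq:4 = 7 → 0x7 << 11 → word 0x38cd
cnt:1 = 1 → 0x1 << 15 → word 0xb8cd
word = 0xb8cd → little-endian bytes:
  [0]=0xcd  [1]=0xb8

cd b8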